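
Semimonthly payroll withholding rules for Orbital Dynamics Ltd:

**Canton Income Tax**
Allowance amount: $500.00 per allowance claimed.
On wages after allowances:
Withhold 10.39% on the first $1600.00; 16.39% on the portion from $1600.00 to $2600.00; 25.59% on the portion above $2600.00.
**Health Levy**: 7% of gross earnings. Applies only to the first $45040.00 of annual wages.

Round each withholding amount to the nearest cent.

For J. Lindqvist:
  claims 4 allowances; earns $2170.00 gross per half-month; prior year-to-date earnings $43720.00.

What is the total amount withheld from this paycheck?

$110.06

Canton Income Tax: taxable = $2170.00 − 4×$500.00 = $170.00
  10.39% × $170.00 = $17.66
Health Levy: cap $45040.00 − YTD $43720.00 = $1320.00 subject; 7% × $1320.00 = $92.40
Total: $17.66 + $92.40 = $110.06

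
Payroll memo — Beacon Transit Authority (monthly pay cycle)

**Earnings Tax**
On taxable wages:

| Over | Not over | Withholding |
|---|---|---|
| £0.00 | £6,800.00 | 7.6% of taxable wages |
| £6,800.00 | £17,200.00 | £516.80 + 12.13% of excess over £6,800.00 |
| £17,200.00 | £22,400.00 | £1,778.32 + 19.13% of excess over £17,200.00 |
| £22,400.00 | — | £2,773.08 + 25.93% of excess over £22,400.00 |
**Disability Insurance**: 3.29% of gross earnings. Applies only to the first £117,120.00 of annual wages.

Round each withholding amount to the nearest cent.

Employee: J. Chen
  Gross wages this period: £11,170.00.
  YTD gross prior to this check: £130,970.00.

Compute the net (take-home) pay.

Earnings Tax: taxable = £11,170.00
  £516.80 + 12.13% × (£11,170.00 − £6,800.00) = £516.80 + 12.13% × £4,370.00 = £1,046.88
Disability Insurance: YTD £130,970.00 ≥ cap £117,120.00 → £0.00
Total withheld: £1,046.88 + £0.00 = £1,046.88
Net pay: £11,170.00 − £1,046.88 = £10,123.12

£10,123.12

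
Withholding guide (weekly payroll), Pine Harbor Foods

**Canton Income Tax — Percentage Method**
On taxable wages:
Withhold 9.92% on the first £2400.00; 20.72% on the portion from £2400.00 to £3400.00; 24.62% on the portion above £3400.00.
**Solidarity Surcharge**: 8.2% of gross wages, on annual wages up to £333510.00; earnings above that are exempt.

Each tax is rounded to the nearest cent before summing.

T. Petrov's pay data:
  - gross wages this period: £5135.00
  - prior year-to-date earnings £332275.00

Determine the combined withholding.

Canton Income Tax: taxable = £5135.00
  £445.28 + 24.62% × (£5135.00 − £3400.00) = £445.28 + 24.62% × £1735.00 = £872.44
Solidarity Surcharge: cap £333510.00 − YTD £332275.00 = £1235.00 subject; 8.2% × £1235.00 = £101.27
Total: £872.44 + £101.27 = £973.71

£973.71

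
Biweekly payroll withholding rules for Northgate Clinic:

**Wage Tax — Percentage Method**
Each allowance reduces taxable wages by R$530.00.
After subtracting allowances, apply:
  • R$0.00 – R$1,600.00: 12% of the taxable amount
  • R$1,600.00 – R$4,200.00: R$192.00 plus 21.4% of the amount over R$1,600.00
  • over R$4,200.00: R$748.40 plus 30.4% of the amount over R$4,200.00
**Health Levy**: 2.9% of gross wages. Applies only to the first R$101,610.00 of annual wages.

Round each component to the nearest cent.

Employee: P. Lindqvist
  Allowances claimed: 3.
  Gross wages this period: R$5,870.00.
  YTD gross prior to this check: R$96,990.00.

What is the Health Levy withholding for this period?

R$133.98

Health Levy: cap R$101,610.00 − YTD R$96,990.00 = R$4,620.00 subject; 2.9% × R$4,620.00 = R$133.98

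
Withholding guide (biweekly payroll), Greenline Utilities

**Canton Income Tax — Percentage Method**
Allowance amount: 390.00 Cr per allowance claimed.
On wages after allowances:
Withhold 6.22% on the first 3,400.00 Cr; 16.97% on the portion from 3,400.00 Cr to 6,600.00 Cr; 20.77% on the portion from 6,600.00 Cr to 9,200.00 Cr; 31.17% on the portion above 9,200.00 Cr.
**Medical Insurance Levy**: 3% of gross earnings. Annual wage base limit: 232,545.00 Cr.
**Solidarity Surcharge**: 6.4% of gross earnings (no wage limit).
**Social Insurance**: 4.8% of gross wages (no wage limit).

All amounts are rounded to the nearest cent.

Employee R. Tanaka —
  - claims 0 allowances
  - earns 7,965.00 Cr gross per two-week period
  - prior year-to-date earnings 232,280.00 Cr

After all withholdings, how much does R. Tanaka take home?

6,026.94 Cr

Canton Income Tax: taxable = 7,965.00 Cr
  754.52 Cr + 20.77% × (7,965.00 Cr − 6,600.00 Cr) = 754.52 Cr + 20.77% × 1,365.00 Cr = 1,038.03 Cr
Medical Insurance Levy: cap 232,545.00 Cr − YTD 232,280.00 Cr = 265.00 Cr subject; 3% × 265.00 Cr = 7.95 Cr
Solidarity Surcharge: 6.4% × 7,965.00 Cr = 509.76 Cr
Social Insurance: 4.8% × 7,965.00 Cr = 382.32 Cr
Total withheld: 1,038.03 Cr + 7.95 Cr + 509.76 Cr + 382.32 Cr = 1,938.06 Cr
Net pay: 7,965.00 Cr − 1,938.06 Cr = 6,026.94 Cr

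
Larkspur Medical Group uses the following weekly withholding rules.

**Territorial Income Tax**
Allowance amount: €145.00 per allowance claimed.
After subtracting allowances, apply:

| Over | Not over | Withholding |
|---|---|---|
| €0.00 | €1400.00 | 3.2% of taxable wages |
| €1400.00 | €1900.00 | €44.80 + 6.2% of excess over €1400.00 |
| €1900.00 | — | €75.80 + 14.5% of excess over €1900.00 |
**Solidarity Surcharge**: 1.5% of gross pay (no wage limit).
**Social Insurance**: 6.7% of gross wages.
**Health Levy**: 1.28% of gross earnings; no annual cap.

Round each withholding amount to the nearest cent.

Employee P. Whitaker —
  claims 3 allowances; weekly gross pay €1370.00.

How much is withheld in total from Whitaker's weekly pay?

Territorial Income Tax: taxable = €1370.00 − 3×€145.00 = €935.00
  3.2% × €935.00 = €29.92
Solidarity Surcharge: 1.5% × €1370.00 = €20.55
Social Insurance: 6.7% × €1370.00 = €91.79
Health Levy: 1.28% × €1370.00 = €17.54
Total: €29.92 + €20.55 + €91.79 + €17.54 = €159.80

€159.80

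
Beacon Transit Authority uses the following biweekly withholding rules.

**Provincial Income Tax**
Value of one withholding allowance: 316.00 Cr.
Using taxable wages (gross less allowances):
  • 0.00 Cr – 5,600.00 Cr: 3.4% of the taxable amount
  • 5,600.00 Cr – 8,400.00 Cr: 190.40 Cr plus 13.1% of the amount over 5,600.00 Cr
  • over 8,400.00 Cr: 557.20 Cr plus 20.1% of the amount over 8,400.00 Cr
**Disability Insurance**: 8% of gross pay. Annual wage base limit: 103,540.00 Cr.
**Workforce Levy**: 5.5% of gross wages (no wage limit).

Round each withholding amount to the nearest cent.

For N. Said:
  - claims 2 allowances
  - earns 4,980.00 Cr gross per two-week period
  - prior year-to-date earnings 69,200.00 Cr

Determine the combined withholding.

Provincial Income Tax: taxable = 4,980.00 Cr − 2×316.00 Cr = 4,348.00 Cr
  3.4% × 4,348.00 Cr = 147.83 Cr
Disability Insurance: 8% × 4,980.00 Cr = 398.40 Cr
Workforce Levy: 5.5% × 4,980.00 Cr = 273.90 Cr
Total: 147.83 Cr + 398.40 Cr + 273.90 Cr = 820.13 Cr

820.13 Cr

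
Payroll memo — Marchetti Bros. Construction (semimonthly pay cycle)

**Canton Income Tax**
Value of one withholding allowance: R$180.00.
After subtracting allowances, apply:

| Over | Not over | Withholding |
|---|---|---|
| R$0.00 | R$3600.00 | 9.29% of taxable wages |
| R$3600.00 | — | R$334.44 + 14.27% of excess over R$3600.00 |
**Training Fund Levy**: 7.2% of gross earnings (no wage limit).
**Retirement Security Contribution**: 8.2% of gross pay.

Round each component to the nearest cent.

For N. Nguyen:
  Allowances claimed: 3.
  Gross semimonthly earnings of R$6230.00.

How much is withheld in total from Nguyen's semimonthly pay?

R$1592.10

Canton Income Tax: taxable = R$6230.00 − 3×R$180.00 = R$5690.00
  R$334.44 + 14.27% × (R$5690.00 − R$3600.00) = R$334.44 + 14.27% × R$2090.00 = R$632.68
Training Fund Levy: 7.2% × R$6230.00 = R$448.56
Retirement Security Contribution: 8.2% × R$6230.00 = R$510.86
Total: R$632.68 + R$448.56 + R$510.86 = R$1592.10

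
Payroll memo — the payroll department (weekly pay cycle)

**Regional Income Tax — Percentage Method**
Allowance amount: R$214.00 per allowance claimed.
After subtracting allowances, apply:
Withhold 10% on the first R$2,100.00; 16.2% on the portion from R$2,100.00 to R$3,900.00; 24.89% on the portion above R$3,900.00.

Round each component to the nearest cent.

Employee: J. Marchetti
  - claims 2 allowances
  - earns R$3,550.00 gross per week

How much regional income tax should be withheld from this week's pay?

Regional Income Tax: taxable = R$3,550.00 − 2×R$214.00 = R$3,122.00
  R$210.00 + 16.2% × (R$3,122.00 − R$2,100.00) = R$210.00 + 16.2% × R$1,022.00 = R$375.56

R$375.56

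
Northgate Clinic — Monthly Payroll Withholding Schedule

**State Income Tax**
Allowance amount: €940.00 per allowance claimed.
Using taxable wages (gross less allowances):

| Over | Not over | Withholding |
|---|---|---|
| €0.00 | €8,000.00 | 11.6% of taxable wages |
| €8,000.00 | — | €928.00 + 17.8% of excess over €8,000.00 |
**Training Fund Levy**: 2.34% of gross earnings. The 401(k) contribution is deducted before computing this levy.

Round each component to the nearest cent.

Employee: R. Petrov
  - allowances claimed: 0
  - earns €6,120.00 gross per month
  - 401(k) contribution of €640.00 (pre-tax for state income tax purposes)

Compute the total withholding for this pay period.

€763.91

State Income Tax: taxable = €6,120.00 − €640.00 = €5,480.00
  11.6% × €5,480.00 = €635.68
Training Fund Levy: 2.34% × €5,480.00 = €128.23
Total: €635.68 + €128.23 = €763.91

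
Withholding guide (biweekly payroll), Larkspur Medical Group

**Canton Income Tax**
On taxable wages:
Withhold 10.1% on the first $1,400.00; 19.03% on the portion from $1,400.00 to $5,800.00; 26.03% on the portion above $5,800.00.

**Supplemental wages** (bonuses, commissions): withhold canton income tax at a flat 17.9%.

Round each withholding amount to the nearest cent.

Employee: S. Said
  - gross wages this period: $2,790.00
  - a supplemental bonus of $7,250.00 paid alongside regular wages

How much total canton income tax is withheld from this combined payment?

$1,703.67

Canton Income Tax: taxable = $2,790.00
  $141.40 + 19.03% × ($2,790.00 − $1,400.00) = $141.40 + 19.03% × $1,390.00 = $405.92
Supplemental (17.9% flat on bonus): 17.9% × $7,250.00 = $1,297.75
Total canton income tax: $405.92 + $1,297.75 = $1,703.67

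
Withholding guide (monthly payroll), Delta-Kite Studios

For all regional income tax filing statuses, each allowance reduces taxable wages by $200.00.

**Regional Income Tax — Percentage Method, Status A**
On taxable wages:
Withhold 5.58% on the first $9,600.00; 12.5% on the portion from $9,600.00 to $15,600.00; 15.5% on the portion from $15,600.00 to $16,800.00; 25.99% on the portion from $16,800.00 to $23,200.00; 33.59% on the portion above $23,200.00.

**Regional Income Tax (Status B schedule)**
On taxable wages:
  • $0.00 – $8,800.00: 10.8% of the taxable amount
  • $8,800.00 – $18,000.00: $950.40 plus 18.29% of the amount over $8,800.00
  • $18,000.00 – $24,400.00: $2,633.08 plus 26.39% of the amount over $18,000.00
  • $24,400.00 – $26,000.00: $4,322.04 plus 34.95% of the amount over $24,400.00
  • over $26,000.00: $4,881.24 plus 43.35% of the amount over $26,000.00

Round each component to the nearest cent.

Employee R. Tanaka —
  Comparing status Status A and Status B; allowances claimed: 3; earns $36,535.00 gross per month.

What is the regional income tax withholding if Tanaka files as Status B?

$9,188.06

Regional Income Tax (Status B): taxable = $36,535.00 − 3×$200.00 = $35,935.00
  $4,881.24 + 43.35% × ($35,935.00 − $26,000.00) = $4,881.24 + 43.35% × $9,935.00 = $9,188.06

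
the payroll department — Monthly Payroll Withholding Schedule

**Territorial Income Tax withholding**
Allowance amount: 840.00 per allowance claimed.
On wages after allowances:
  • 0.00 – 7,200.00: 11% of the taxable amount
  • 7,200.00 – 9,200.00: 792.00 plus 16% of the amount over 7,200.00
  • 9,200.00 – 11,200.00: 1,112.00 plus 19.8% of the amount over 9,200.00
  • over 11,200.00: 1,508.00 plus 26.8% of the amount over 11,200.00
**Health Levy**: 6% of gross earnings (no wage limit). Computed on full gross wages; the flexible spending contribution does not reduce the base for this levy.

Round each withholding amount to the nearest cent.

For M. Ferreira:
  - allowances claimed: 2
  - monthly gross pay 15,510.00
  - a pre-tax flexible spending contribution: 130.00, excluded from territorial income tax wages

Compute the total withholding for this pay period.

Territorial Income Tax: taxable = 15,510.00 − 130.00 − 2×840.00 = 13,700.00
  1,508.00 + 26.8% × (13,700.00 − 11,200.00) = 1,508.00 + 26.8% × 2,500.00 = 2,178.00
Health Levy: 6% × 15,510.00 = 930.60
Total: 2,178.00 + 930.60 = 3,108.60

3,108.60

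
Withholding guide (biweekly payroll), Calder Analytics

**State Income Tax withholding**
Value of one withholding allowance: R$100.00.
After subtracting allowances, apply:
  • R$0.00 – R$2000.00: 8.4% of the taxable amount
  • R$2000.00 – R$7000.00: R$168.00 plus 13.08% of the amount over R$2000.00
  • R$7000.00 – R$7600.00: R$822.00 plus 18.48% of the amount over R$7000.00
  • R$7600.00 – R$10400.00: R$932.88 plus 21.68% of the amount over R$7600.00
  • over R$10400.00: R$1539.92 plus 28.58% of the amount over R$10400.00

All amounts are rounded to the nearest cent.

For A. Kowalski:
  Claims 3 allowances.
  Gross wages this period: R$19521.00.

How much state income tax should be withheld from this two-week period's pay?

State Income Tax: taxable = R$19521.00 − 3×R$100.00 = R$19221.00
  R$1539.92 + 28.58% × (R$19221.00 − R$10400.00) = R$1539.92 + 28.58% × R$8821.00 = R$4060.96

R$4060.96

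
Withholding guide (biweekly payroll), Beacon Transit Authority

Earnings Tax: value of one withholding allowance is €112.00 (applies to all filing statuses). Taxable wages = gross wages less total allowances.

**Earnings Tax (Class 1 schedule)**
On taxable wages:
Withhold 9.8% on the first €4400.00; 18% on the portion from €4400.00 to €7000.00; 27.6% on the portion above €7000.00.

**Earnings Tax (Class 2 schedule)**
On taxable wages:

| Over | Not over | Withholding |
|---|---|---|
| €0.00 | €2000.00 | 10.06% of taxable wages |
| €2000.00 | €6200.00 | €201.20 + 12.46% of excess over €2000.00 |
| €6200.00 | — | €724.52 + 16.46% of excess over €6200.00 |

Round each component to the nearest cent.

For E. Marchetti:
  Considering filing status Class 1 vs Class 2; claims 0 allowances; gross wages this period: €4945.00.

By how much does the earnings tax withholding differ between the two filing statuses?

Earnings Tax (Class 1): taxable = €4945.00
  €431.20 + 18% × (€4945.00 − €4400.00) = €431.20 + 18% × €545.00 = €529.30
Earnings Tax (Class 2): taxable = €4945.00
  €201.20 + 12.46% × (€4945.00 − €2000.00) = €201.20 + 12.46% × €2945.00 = €568.15
Difference: |€529.30 − €568.15| = €38.85 (higher under Class 2)

€38.85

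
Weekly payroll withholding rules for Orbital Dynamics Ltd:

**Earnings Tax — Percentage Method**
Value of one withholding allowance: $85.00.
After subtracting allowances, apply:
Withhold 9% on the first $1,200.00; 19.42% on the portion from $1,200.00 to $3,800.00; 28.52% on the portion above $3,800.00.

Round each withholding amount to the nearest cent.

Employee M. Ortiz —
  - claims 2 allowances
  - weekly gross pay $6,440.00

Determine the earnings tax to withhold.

$1,317.36

Earnings Tax: taxable = $6,440.00 − 2×$85.00 = $6,270.00
  $612.92 + 28.52% × ($6,270.00 − $3,800.00) = $612.92 + 28.52% × $2,470.00 = $1,317.36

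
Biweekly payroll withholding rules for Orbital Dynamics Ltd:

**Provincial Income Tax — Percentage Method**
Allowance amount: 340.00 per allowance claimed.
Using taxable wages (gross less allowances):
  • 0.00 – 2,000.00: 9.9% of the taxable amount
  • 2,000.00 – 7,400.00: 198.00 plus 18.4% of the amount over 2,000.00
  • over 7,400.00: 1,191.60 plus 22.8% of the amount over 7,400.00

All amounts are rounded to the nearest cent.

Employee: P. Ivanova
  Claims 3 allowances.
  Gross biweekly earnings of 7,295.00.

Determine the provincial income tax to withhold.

Provincial Income Tax: taxable = 7,295.00 − 3×340.00 = 6,275.00
  198.00 + 18.4% × (6,275.00 − 2,000.00) = 198.00 + 18.4% × 4,275.00 = 984.60

984.60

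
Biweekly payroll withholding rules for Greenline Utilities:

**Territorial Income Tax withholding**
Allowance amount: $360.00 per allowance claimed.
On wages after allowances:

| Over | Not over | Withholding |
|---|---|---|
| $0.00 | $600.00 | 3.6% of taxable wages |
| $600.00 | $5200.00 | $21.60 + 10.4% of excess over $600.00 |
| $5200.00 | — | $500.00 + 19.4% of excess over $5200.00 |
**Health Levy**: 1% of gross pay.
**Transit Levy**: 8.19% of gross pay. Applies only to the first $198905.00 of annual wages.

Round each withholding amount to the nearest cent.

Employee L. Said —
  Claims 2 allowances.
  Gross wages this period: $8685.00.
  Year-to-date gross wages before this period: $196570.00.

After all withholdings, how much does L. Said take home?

Territorial Income Tax: taxable = $8685.00 − 2×$360.00 = $7965.00
  $500.00 + 19.4% × ($7965.00 − $5200.00) = $500.00 + 19.4% × $2765.00 = $1036.41
Health Levy: 1% × $8685.00 = $86.85
Transit Levy: cap $198905.00 − YTD $196570.00 = $2335.00 subject; 8.19% × $2335.00 = $191.24
Total withheld: $1036.41 + $86.85 + $191.24 = $1314.50
Net pay: $8685.00 − $1314.50 = $7370.50

$7370.50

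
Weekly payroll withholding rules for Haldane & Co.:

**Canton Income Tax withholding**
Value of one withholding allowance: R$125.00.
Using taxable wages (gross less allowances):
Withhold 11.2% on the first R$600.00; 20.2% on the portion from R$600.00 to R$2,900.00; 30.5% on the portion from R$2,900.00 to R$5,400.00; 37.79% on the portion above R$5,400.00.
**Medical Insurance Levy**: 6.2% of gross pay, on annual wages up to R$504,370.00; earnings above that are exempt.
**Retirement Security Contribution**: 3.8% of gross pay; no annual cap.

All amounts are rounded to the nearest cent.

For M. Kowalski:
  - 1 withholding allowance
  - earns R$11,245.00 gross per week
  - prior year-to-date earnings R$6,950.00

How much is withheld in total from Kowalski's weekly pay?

R$4,580.39

Canton Income Tax: taxable = R$11,245.00 − 1×R$125.00 = R$11,120.00
  R$1,294.30 + 37.79% × (R$11,120.00 − R$5,400.00) = R$1,294.30 + 37.79% × R$5,720.00 = R$3,455.89
Medical Insurance Levy: 6.2% × R$11,245.00 = R$697.19
Retirement Security Contribution: 3.8% × R$11,245.00 = R$427.31
Total: R$3,455.89 + R$697.19 + R$427.31 = R$4,580.39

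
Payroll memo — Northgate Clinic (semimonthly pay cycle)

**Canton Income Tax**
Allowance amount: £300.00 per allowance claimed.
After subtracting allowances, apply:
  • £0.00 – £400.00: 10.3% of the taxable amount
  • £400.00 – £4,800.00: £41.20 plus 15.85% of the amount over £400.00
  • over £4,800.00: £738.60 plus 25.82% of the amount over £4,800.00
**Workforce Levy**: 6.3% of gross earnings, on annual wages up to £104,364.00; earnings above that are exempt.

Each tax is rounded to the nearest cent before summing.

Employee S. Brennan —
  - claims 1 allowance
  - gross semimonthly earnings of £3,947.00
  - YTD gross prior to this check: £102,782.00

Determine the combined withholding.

£655.52

Canton Income Tax: taxable = £3,947.00 − 1×£300.00 = £3,647.00
  £41.20 + 15.85% × (£3,647.00 − £400.00) = £41.20 + 15.85% × £3,247.00 = £555.85
Workforce Levy: cap £104,364.00 − YTD £102,782.00 = £1,582.00 subject; 6.3% × £1,582.00 = £99.67
Total: £555.85 + £99.67 = £655.52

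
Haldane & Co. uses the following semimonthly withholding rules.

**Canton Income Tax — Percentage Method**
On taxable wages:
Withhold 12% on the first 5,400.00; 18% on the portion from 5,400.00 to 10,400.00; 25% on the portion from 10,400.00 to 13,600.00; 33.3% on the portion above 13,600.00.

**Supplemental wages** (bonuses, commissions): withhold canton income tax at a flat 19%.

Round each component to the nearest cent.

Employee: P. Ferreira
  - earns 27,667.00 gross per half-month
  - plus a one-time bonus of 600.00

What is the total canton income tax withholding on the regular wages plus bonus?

7,146.31

Canton Income Tax: taxable = 27,667.00
  2,348.00 + 33.3% × (27,667.00 − 13,600.00) = 2,348.00 + 33.3% × 14,067.00 = 7,032.31
Supplemental (19% flat on bonus): 19% × 600.00 = 114.00
Total canton income tax: 7,032.31 + 114.00 = 7,146.31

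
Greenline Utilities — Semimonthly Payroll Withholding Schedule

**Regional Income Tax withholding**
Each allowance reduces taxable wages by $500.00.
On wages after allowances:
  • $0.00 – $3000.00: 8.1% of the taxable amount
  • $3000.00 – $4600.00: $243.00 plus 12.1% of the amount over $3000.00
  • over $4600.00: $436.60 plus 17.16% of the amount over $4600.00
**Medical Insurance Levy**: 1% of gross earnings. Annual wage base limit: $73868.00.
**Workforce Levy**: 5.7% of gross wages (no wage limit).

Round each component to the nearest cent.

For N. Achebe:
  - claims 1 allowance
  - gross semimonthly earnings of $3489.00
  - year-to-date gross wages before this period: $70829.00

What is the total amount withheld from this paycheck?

Regional Income Tax: taxable = $3489.00 − 1×$500.00 = $2989.00
  8.1% × $2989.00 = $242.11
Medical Insurance Levy: cap $73868.00 − YTD $70829.00 = $3039.00 subject; 1% × $3039.00 = $30.39
Workforce Levy: 5.7% × $3489.00 = $198.87
Total: $242.11 + $30.39 + $198.87 = $471.37

$471.37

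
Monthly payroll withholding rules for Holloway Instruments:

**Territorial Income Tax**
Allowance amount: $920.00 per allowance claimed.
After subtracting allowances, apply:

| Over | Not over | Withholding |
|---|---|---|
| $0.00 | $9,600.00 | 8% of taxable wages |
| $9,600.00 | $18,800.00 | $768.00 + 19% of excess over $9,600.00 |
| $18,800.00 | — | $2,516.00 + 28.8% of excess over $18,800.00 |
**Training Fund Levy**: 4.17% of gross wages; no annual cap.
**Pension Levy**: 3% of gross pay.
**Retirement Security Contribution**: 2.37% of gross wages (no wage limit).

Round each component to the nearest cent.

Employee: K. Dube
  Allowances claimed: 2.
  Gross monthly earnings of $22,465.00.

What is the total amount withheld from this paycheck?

$5,184.76

Territorial Income Tax: taxable = $22,465.00 − 2×$920.00 = $20,625.00
  $2,516.00 + 28.8% × ($20,625.00 − $18,800.00) = $2,516.00 + 28.8% × $1,825.00 = $3,041.60
Training Fund Levy: 4.17% × $22,465.00 = $936.79
Pension Levy: 3% × $22,465.00 = $673.95
Retirement Security Contribution: 2.37% × $22,465.00 = $532.42
Total: $3,041.60 + $936.79 + $673.95 + $532.42 = $5,184.76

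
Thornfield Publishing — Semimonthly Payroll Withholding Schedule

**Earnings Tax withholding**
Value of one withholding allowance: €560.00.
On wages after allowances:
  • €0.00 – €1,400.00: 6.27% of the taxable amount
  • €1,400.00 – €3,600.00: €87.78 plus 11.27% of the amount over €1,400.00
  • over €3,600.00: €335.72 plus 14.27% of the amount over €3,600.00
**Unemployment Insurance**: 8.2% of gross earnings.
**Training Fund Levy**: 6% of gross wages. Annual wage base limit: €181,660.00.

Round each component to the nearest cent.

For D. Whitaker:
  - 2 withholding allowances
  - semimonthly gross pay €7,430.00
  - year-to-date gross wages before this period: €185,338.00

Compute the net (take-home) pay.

Earnings Tax: taxable = €7,430.00 − 2×€560.00 = €6,310.00
  €335.72 + 14.27% × (€6,310.00 − €3,600.00) = €335.72 + 14.27% × €2,710.00 = €722.44
Unemployment Insurance: 8.2% × €7,430.00 = €609.26
Training Fund Levy: YTD €185,338.00 ≥ cap €181,660.00 → €0.00
Total withheld: €722.44 + €609.26 + €0.00 = €1,331.70
Net pay: €7,430.00 − €1,331.70 = €6,098.30

€6,098.30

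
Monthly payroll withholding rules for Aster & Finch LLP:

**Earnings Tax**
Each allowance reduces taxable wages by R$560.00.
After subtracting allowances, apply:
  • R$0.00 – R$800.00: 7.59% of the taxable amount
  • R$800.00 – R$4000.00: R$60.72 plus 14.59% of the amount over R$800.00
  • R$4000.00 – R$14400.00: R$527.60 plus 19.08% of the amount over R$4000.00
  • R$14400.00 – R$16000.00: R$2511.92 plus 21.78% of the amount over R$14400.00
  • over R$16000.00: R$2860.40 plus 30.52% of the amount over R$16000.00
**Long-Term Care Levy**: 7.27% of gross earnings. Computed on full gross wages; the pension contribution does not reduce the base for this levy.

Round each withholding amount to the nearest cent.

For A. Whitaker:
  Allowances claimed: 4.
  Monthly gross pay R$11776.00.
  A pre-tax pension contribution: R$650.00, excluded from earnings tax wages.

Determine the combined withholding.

Earnings Tax: taxable = R$11776.00 − R$650.00 − 4×R$560.00 = R$8886.00
  R$527.60 + 19.08% × (R$8886.00 − R$4000.00) = R$527.60 + 19.08% × R$4886.00 = R$1459.85
Long-Term Care Levy: 7.27% × R$11776.00 = R$856.12
Total: R$1459.85 + R$856.12 = R$2315.97

R$2315.97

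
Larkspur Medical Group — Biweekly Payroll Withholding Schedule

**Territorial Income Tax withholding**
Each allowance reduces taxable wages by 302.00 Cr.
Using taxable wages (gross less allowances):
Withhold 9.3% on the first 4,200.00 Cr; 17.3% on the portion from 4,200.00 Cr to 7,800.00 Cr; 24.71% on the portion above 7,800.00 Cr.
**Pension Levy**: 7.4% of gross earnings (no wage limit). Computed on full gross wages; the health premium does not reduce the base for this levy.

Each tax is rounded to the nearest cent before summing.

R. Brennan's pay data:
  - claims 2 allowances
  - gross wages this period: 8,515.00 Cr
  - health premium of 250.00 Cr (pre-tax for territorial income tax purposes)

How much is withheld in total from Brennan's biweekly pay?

Territorial Income Tax: taxable = 8,515.00 Cr − 250.00 Cr − 2×302.00 Cr = 7,661.00 Cr
  390.60 Cr + 17.3% × (7,661.00 Cr − 4,200.00 Cr) = 390.60 Cr + 17.3% × 3,461.00 Cr = 989.35 Cr
Pension Levy: 7.4% × 8,515.00 Cr = 630.11 Cr
Total: 989.35 Cr + 630.11 Cr = 1,619.46 Cr

1,619.46 Cr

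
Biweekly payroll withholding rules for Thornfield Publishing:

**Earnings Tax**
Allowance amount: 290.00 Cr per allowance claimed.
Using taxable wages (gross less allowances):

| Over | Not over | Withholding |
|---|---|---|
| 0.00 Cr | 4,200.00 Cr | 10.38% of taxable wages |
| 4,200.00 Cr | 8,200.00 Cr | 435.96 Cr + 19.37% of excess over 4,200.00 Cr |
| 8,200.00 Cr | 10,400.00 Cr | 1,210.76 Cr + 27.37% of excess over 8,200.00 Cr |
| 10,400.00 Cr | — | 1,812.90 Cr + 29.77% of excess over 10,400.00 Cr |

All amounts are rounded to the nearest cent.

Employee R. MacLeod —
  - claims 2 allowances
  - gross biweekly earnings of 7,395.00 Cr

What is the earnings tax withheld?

Earnings Tax: taxable = 7,395.00 Cr − 2×290.00 Cr = 6,815.00 Cr
  435.96 Cr + 19.37% × (6,815.00 Cr − 4,200.00 Cr) = 435.96 Cr + 19.37% × 2,615.00 Cr = 942.49 Cr

942.49 Cr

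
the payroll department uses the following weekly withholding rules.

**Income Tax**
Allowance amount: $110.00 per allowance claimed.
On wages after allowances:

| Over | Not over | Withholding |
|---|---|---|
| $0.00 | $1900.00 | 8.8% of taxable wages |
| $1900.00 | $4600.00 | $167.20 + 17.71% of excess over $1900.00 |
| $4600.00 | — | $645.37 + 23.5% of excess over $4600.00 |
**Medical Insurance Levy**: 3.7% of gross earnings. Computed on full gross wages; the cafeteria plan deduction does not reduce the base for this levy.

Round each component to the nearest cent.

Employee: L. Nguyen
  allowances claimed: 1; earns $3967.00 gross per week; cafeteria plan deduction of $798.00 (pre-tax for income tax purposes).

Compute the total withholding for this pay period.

$519.24

Income Tax: taxable = $3967.00 − $798.00 − 1×$110.00 = $3059.00
  $167.20 + 17.71% × ($3059.00 − $1900.00) = $167.20 + 17.71% × $1159.00 = $372.46
Medical Insurance Levy: 3.7% × $3967.00 = $146.78
Total: $372.46 + $146.78 = $519.24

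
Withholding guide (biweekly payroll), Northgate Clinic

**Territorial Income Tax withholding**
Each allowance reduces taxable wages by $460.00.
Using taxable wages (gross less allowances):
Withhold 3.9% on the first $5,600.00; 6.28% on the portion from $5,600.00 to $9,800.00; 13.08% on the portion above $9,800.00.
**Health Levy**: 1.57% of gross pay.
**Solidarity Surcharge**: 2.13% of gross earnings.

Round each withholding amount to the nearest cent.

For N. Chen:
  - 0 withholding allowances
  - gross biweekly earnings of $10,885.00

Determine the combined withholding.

Territorial Income Tax: taxable = $10,885.00
  $482.16 + 13.08% × ($10,885.00 − $9,800.00) = $482.16 + 13.08% × $1,085.00 = $624.08
Health Levy: 1.57% × $10,885.00 = $170.89
Solidarity Surcharge: 2.13% × $10,885.00 = $231.85
Total: $624.08 + $170.89 + $231.85 = $1,026.82

$1,026.82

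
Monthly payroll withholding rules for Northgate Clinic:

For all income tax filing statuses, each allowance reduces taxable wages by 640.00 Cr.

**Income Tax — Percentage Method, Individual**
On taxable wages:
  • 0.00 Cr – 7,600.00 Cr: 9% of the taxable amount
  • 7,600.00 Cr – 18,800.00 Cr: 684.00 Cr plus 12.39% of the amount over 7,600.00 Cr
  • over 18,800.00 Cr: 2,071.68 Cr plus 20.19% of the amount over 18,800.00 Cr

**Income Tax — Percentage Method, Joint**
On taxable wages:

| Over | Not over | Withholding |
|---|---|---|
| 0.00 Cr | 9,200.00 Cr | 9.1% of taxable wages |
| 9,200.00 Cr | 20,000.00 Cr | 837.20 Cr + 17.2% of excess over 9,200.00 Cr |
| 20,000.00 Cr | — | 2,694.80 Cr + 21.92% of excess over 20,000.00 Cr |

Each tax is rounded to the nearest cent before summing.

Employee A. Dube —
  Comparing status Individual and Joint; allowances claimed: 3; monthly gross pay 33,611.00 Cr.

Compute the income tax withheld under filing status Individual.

Income Tax (Individual): taxable = 33,611.00 Cr − 3×640.00 Cr = 31,691.00 Cr
  2,071.68 Cr + 20.19% × (31,691.00 Cr − 18,800.00 Cr) = 2,071.68 Cr + 20.19% × 12,891.00 Cr = 4,674.37 Cr

4,674.37 Cr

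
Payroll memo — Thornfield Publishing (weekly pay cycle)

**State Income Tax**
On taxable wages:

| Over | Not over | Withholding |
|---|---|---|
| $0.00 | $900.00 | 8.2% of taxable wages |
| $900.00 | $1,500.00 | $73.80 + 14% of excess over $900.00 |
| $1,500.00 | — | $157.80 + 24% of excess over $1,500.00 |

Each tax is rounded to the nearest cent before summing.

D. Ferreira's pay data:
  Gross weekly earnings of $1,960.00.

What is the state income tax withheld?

$268.20

State Income Tax: taxable = $1,960.00
  $157.80 + 24% × ($1,960.00 − $1,500.00) = $157.80 + 24% × $460.00 = $268.20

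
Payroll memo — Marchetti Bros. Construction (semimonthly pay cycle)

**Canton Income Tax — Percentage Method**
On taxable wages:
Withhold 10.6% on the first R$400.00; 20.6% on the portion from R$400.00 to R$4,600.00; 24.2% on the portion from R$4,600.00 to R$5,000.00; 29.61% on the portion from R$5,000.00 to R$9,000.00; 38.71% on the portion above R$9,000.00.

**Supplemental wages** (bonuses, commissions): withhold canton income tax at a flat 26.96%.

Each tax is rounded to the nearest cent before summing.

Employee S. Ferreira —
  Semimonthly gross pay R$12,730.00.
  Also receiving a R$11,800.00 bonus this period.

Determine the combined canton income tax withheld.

Canton Income Tax: taxable = R$12,730.00
  R$2,188.80 + 38.71% × (R$12,730.00 − R$9,000.00) = R$2,188.80 + 38.71% × R$3,730.00 = R$3,632.68
Supplemental (26.96% flat on bonus): 26.96% × R$11,800.00 = R$3,181.28
Total canton income tax: R$3,632.68 + R$3,181.28 = R$6,813.96

R$6,813.96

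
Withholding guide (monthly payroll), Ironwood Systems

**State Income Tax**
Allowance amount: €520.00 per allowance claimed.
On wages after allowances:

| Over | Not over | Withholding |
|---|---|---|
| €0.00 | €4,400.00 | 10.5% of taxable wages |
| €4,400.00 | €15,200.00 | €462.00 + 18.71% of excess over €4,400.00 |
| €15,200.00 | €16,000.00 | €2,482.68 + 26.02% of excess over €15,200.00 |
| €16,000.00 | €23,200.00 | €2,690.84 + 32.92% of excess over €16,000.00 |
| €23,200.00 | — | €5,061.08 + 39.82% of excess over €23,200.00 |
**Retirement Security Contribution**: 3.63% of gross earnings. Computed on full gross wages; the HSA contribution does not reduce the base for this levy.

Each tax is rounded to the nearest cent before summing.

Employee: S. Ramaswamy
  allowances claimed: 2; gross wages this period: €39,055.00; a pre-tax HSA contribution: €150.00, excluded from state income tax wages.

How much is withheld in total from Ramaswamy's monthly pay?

€12,318.38

State Income Tax: taxable = €39,055.00 − €150.00 − 2×€520.00 = €37,865.00
  €5,061.08 + 39.82% × (€37,865.00 − €23,200.00) = €5,061.08 + 39.82% × €14,665.00 = €10,900.68
Retirement Security Contribution: 3.63% × €39,055.00 = €1,417.70
Total: €10,900.68 + €1,417.70 = €12,318.38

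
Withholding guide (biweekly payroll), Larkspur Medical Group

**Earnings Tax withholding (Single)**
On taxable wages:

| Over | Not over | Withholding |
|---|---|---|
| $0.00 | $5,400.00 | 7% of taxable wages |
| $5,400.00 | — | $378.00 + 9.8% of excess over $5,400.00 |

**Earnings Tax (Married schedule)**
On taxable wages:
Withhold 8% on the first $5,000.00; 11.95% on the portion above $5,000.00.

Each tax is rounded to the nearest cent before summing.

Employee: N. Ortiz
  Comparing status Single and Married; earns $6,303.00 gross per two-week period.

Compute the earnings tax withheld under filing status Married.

Earnings Tax (Married): taxable = $6,303.00
  $400.00 + 11.95% × ($6,303.00 − $5,000.00) = $400.00 + 11.95% × $1,303.00 = $555.71

$555.71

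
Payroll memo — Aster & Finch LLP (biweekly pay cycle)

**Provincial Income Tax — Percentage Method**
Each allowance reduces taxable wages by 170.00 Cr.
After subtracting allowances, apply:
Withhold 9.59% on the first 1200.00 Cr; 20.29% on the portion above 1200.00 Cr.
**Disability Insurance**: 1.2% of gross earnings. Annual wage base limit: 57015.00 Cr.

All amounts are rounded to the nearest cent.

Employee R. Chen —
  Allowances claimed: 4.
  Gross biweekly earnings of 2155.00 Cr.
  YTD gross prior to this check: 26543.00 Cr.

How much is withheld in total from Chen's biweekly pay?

Provincial Income Tax: taxable = 2155.00 Cr − 4×170.00 Cr = 1475.00 Cr
  115.08 Cr + 20.29% × (1475.00 Cr − 1200.00 Cr) = 115.08 Cr + 20.29% × 275.00 Cr = 170.88 Cr
Disability Insurance: 1.2% × 2155.00 Cr = 25.86 Cr
Total: 170.88 Cr + 25.86 Cr = 196.74 Cr

196.74 Cr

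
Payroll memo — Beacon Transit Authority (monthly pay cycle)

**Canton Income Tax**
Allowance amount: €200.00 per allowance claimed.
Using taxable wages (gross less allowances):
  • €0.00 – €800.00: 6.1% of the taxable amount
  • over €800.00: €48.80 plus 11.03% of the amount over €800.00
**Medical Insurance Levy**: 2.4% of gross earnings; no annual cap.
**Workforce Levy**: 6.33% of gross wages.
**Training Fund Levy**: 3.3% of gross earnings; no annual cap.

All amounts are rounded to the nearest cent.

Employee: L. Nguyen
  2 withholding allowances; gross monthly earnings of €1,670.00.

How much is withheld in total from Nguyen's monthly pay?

€301.54

Canton Income Tax: taxable = €1,670.00 − 2×€200.00 = €1,270.00
  €48.80 + 11.03% × (€1,270.00 − €800.00) = €48.80 + 11.03% × €470.00 = €100.64
Medical Insurance Levy: 2.4% × €1,670.00 = €40.08
Workforce Levy: 6.33% × €1,670.00 = €105.71
Training Fund Levy: 3.3% × €1,670.00 = €55.11
Total: €100.64 + €40.08 + €105.71 + €55.11 = €301.54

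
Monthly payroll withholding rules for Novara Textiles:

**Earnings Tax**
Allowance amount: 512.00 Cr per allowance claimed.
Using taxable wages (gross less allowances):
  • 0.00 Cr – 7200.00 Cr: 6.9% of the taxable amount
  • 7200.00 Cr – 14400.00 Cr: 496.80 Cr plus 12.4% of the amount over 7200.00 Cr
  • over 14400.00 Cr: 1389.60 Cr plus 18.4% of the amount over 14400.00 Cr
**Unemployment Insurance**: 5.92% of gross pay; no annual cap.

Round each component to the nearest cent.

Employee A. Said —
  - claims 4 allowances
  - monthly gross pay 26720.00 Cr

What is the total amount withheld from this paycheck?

Earnings Tax: taxable = 26720.00 Cr − 4×512.00 Cr = 24672.00 Cr
  1389.60 Cr + 18.4% × (24672.00 Cr − 14400.00 Cr) = 1389.60 Cr + 18.4% × 10272.00 Cr = 3279.65 Cr
Unemployment Insurance: 5.92% × 26720.00 Cr = 1581.82 Cr
Total: 3279.65 Cr + 1581.82 Cr = 4861.47 Cr

4861.47 Cr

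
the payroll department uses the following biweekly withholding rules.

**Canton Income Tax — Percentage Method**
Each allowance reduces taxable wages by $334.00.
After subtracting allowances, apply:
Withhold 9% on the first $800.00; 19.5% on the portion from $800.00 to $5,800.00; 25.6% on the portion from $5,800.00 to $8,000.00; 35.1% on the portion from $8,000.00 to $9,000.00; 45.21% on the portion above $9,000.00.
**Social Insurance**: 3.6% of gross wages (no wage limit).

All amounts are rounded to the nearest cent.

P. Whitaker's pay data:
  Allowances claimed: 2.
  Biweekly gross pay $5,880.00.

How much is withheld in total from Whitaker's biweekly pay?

Canton Income Tax: taxable = $5,880.00 − 2×$334.00 = $5,212.00
  $72.00 + 19.5% × ($5,212.00 − $800.00) = $72.00 + 19.5% × $4,412.00 = $932.34
Social Insurance: 3.6% × $5,880.00 = $211.68
Total: $932.34 + $211.68 = $1,144.02

$1,144.02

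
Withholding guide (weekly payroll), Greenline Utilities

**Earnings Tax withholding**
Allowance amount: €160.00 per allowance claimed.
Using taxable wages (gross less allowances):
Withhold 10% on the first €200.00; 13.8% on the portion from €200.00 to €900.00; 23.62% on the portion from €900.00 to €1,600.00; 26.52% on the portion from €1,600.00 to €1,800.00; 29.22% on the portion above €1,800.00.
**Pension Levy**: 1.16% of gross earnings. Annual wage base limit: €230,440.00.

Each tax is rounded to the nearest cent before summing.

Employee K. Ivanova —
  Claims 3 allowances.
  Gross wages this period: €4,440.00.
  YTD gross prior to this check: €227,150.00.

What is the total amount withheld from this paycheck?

Earnings Tax: taxable = €4,440.00 − 3×€160.00 = €3,960.00
  €334.98 + 29.22% × (€3,960.00 − €1,800.00) = €334.98 + 29.22% × €2,160.00 = €966.13
Pension Levy: cap €230,440.00 − YTD €227,150.00 = €3,290.00 subject; 1.16% × €3,290.00 = €38.16
Total: €966.13 + €38.16 = €1,004.29

€1,004.29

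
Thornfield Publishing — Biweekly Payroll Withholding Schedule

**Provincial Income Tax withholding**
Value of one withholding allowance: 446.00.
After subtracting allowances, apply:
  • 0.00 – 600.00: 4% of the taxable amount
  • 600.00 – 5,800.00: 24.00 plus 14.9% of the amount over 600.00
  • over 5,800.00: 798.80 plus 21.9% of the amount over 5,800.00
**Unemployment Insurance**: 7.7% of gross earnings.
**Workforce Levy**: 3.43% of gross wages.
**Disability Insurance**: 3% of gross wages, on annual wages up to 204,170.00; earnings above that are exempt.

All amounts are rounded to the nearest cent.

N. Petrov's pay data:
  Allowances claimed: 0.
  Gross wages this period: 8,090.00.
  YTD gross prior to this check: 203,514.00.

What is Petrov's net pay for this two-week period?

5,869.59

Provincial Income Tax: taxable = 8,090.00
  798.80 + 21.9% × (8,090.00 − 5,800.00) = 798.80 + 21.9% × 2,290.00 = 1,300.31
Unemployment Insurance: 7.7% × 8,090.00 = 622.93
Workforce Levy: 3.43% × 8,090.00 = 277.49
Disability Insurance: cap 204,170.00 − YTD 203,514.00 = 656.00 subject; 3% × 656.00 = 19.68
Total withheld: 1,300.31 + 622.93 + 277.49 + 19.68 = 2,220.41
Net pay: 8,090.00 − 2,220.41 = 5,869.59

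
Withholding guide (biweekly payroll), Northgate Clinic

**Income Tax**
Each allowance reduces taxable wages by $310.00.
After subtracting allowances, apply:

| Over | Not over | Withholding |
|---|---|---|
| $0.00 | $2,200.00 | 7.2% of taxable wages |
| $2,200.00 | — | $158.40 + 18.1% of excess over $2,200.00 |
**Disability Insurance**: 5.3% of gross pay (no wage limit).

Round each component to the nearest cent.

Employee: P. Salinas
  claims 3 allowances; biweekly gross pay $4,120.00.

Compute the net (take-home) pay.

$3,564.05

Income Tax: taxable = $4,120.00 − 3×$310.00 = $3,190.00
  $158.40 + 18.1% × ($3,190.00 − $2,200.00) = $158.40 + 18.1% × $990.00 = $337.59
Disability Insurance: 5.3% × $4,120.00 = $218.36
Total withheld: $337.59 + $218.36 = $555.95
Net pay: $4,120.00 − $555.95 = $3,564.05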